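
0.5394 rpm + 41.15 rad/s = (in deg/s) 2361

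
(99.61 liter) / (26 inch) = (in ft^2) 1.624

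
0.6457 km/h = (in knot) 0.3487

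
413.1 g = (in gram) 413.1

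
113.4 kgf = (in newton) 1112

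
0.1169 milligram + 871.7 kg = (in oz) 3.075e+04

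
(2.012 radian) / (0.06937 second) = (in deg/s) 1662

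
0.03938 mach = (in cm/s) 1341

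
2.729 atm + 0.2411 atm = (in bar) 3.009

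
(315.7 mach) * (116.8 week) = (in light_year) 0.0008026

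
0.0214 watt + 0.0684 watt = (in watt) 0.0898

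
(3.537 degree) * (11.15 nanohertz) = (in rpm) 6.573e-09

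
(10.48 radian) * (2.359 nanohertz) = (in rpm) 2.361e-07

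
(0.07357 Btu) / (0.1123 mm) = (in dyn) 6.912e+10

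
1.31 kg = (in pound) 2.888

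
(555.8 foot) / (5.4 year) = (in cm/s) 9.948e-05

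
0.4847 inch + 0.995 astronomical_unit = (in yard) 1.628e+11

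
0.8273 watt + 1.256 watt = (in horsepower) 0.002794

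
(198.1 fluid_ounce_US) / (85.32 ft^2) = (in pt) 2.095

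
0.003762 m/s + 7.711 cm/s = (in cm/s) 8.087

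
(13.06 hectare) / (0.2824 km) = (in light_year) 4.888e-14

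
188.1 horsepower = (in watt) 1.403e+05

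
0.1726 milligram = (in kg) 1.726e-07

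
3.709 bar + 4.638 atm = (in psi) 122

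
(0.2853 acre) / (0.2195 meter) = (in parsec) 1.705e-13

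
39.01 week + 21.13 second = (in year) 0.7481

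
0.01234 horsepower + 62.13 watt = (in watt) 71.33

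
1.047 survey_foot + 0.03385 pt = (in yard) 0.349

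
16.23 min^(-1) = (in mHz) 270.5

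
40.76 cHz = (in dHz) 4.076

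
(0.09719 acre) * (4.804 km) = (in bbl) 1.188e+07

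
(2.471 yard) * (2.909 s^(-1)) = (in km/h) 23.66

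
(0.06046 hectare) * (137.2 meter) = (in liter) 8.295e+07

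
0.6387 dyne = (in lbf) 1.436e-06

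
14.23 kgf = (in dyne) 1.395e+07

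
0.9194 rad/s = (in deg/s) 52.68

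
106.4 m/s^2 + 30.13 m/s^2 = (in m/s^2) 136.5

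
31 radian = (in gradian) 1974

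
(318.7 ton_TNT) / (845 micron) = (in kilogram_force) 1.609e+14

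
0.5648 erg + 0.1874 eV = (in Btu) 5.353e-11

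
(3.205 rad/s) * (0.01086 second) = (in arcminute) 119.7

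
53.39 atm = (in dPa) 5.41e+07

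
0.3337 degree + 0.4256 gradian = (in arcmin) 43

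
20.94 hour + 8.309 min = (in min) 1265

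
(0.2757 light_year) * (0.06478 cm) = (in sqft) 1.819e+13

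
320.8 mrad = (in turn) 0.05106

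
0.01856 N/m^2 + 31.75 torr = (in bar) 0.04233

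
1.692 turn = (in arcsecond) 2.193e+06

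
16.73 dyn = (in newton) 0.0001673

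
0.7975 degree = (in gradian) 0.8861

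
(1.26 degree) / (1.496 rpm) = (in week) 2.321e-07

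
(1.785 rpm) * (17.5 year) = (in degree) 5.911e+09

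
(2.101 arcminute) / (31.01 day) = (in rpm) 2.178e-09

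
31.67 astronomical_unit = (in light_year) 0.0005008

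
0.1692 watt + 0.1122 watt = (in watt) 0.2814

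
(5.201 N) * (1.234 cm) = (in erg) 6.418e+05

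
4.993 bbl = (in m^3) 0.7938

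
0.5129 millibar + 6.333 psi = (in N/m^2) 4.372e+04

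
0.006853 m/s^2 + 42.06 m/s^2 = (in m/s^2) 42.07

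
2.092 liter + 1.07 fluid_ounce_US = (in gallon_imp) 0.4671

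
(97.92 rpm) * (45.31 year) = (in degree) 8.395e+11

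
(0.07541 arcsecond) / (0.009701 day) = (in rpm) 4.165e-09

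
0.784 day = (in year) 0.002148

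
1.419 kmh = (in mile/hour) 0.8817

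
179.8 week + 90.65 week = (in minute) 2.726e+06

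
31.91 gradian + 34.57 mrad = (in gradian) 34.11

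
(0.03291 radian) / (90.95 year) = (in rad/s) 1.147e-11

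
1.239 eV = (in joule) 1.985e-19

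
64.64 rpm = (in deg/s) 387.8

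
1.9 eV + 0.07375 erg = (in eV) 4.603e+10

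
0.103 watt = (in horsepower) 0.0001381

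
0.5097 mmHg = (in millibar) 0.6795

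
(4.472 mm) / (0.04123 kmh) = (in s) 0.3905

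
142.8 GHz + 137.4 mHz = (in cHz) 1.428e+13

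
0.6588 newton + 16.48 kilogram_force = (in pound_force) 36.48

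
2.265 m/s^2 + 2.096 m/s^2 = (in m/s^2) 4.361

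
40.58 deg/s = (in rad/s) 0.7083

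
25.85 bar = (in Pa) 2.585e+06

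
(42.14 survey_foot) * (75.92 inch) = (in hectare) 0.002477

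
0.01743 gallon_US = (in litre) 0.06598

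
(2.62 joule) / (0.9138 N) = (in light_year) 3.031e-16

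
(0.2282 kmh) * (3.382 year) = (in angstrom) 6.761e+16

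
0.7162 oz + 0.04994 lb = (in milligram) 4.296e+04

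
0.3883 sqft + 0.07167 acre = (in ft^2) 3122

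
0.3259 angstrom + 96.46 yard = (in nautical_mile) 0.04763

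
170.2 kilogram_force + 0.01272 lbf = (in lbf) 375.2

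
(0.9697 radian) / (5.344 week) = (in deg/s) 1.719e-05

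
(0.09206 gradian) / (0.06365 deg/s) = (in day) 1.507e-05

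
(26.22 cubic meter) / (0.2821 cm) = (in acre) 2.297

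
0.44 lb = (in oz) 7.04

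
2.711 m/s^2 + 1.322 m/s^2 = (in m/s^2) 4.033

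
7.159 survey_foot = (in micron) 2.182e+06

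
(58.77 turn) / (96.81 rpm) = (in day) 0.0004216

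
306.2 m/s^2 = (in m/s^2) 306.2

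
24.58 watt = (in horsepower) 0.03296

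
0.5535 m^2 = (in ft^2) 5.958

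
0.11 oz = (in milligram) 3118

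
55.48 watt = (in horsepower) 0.0744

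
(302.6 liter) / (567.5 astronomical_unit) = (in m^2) 3.564e-15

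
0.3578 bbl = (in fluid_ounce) 1924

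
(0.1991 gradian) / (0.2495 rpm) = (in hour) 3.325e-05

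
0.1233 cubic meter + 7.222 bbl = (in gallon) 335.9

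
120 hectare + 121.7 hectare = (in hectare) 241.7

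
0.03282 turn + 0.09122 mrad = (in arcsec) 4.255e+04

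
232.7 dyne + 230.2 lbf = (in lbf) 230.2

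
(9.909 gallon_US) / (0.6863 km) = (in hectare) 5.465e-09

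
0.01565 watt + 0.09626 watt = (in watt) 0.1119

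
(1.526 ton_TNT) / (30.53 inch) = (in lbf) 1.851e+09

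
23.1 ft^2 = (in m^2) 2.146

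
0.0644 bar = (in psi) 0.934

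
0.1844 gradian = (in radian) 0.002897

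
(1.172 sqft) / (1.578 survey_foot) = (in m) 0.2264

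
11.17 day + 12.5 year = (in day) 4574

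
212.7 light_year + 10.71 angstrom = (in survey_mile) 1.25e+15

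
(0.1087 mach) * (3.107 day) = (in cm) 9.936e+08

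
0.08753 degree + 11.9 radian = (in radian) 11.9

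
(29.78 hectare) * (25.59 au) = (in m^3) 1.14e+18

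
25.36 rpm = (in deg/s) 152.2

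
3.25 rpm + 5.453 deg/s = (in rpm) 4.159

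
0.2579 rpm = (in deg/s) 1.547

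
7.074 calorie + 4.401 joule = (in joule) 34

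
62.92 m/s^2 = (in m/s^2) 62.92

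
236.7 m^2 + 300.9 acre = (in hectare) 121.8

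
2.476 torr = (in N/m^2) 330.1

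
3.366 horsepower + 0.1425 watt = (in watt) 2510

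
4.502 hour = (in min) 270.1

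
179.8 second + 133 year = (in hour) 1.165e+06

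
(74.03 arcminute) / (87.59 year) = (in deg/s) 4.467e-10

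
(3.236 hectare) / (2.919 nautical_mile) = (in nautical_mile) 0.003232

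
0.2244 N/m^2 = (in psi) 3.255e-05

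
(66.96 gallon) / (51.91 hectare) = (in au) 3.264e-18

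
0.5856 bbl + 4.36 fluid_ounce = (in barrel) 0.5864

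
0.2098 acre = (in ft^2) 9139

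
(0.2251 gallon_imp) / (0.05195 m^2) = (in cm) 1.97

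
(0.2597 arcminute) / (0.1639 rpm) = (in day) 5.094e-08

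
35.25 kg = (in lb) 77.71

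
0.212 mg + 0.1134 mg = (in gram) 0.0003254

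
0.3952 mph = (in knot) 0.3434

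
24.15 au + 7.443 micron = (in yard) 3.951e+12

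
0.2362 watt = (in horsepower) 0.0003167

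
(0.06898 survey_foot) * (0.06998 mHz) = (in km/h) 5.297e-06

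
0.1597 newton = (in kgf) 0.01628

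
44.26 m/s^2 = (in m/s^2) 44.26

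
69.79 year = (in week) 3639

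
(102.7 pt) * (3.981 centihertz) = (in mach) 4.236e-06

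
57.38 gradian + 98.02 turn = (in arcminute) 2.12e+06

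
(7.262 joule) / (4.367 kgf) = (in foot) 0.5563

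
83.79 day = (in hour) 2011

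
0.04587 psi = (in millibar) 3.163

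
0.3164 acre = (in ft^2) 1.378e+04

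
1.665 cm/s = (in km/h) 0.05994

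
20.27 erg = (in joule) 2.027e-06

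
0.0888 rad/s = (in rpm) 0.848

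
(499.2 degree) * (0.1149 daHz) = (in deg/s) 573.6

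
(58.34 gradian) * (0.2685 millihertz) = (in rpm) 0.00235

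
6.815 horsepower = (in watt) 5082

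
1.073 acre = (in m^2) 4342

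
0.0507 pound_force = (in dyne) 2.255e+04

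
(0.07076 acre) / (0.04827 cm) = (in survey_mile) 368.6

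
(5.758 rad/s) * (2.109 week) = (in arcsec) 1.515e+12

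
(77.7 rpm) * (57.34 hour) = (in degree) 9.623e+07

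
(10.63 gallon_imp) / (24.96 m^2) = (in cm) 0.1936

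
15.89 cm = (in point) 450.4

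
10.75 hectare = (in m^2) 1.075e+05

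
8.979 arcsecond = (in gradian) 0.002771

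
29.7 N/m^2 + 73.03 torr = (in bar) 0.09766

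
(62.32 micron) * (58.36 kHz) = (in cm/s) 363.7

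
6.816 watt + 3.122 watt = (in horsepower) 0.01333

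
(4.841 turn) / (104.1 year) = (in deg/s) 5.309e-07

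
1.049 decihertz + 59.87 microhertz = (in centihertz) 10.5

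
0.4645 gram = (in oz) 0.01638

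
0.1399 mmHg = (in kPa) 0.01865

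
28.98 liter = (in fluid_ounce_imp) 1020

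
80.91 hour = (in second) 2.913e+05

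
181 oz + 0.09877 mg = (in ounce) 181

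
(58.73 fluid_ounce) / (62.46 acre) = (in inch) 2.705e-07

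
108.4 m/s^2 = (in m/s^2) 108.4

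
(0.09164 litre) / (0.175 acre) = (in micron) 0.1294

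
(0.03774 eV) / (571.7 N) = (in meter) 1.058e-23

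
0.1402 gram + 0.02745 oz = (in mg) 918.4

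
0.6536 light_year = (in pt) 1.753e+19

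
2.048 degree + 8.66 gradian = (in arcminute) 590.5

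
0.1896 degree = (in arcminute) 11.38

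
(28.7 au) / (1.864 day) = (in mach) 7.829e+04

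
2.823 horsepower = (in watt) 2105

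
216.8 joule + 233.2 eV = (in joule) 216.8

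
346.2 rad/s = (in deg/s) 1.984e+04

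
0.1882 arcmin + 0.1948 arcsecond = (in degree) 0.003191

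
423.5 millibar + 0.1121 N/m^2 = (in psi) 6.142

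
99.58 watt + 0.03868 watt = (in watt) 99.62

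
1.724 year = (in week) 89.89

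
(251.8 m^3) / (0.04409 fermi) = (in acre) 1.411e+15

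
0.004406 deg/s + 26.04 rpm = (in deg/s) 156.2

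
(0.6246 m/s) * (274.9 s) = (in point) 4.867e+05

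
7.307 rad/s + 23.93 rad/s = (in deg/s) 1790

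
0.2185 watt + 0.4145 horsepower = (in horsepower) 0.4148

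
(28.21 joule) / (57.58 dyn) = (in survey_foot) 1.607e+05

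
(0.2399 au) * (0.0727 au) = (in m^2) 3.903e+20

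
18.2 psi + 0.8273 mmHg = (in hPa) 1256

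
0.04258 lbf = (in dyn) 1.894e+04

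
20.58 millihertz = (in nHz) 2.058e+07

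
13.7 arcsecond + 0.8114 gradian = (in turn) 0.002039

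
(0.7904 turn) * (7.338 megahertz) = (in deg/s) 2.088e+09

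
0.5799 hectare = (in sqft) 6.242e+04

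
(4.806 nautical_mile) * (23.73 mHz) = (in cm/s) 2.112e+04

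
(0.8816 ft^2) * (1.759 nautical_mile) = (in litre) 2.668e+05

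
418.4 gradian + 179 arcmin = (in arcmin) 2.277e+04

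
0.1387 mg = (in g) 0.0001387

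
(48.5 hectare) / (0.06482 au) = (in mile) 3.108e-08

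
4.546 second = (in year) 1.442e-07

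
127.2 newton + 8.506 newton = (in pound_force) 30.51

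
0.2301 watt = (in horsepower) 0.0003086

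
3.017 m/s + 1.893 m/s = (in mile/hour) 10.98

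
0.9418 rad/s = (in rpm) 8.994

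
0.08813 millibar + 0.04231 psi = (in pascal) 300.5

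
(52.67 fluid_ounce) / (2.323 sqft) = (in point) 20.46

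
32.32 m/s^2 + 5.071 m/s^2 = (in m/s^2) 37.39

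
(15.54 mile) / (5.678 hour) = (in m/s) 1.223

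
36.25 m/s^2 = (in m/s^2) 36.25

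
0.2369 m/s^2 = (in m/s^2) 0.2369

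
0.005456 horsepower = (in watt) 4.069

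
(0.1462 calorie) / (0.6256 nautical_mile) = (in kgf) 5.384e-05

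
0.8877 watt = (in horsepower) 0.00119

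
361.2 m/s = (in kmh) 1300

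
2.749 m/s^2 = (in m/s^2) 2.749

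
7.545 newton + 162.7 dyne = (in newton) 7.547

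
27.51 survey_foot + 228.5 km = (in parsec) 7.405e-12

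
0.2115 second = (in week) 3.497e-07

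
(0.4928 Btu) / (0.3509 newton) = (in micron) 1.482e+09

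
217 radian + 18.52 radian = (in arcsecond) 4.858e+07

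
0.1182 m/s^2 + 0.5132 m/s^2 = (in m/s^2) 0.6314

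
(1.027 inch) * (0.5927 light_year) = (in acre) 3.614e+10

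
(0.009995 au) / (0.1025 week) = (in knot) 4.689e+04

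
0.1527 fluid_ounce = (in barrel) 2.84e-05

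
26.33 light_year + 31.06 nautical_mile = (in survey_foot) 8.173e+17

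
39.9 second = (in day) 0.0004618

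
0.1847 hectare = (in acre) 0.4564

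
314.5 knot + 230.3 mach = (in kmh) 2.829e+05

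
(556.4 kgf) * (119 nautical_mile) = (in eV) 7.506e+27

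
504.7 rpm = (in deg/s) 3028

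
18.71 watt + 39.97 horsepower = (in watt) 2.982e+04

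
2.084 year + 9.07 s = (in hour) 1.826e+04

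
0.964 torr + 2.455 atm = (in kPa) 248.9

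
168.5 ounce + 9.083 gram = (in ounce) 168.8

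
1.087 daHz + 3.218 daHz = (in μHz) 4.305e+07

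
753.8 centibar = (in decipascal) 7.538e+06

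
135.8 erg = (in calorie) 3.246e-06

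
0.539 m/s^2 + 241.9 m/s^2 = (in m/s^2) 242.4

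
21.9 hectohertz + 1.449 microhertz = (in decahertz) 219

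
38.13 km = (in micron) 3.813e+10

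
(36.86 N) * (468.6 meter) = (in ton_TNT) 4.128e-06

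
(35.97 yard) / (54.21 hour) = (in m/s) 0.0001685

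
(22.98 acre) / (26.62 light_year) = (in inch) 1.454e-11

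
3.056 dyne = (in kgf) 3.116e-06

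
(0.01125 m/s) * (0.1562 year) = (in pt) 1.571e+08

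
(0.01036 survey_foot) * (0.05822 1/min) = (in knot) 5.956e-06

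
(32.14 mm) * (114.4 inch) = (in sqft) 1.005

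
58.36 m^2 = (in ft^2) 628.2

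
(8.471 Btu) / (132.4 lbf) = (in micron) 1.518e+07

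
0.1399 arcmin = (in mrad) 0.0407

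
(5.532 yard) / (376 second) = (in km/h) 0.04843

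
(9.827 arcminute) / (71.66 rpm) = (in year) 1.208e-11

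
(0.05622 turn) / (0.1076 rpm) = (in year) 9.941e-07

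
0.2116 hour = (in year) 2.416e-05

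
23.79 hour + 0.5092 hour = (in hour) 24.3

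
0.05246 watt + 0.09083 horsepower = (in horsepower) 0.0909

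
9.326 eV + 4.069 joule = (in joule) 4.069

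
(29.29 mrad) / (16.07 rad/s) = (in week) 3.014e-09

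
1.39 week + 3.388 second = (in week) 1.39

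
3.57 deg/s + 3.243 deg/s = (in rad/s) 0.1189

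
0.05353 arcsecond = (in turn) 4.13e-08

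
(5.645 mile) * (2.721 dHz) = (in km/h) 8899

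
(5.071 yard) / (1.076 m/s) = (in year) 1.367e-07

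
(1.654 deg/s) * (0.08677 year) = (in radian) 7.899e+04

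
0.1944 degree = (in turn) 0.00054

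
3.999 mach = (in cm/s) 1.362e+05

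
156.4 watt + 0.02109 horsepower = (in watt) 172.1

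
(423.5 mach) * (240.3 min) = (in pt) 5.894e+12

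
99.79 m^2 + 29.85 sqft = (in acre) 0.02534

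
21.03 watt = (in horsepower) 0.0282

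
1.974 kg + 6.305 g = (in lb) 4.366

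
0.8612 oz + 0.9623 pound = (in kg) 0.4609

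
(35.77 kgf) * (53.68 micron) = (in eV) 1.175e+17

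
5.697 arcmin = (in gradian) 0.1055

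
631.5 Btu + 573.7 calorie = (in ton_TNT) 0.0001598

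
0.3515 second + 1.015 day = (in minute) 1462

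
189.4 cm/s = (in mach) 0.005562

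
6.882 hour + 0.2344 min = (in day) 0.2869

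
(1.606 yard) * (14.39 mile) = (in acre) 8.404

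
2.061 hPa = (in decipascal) 2061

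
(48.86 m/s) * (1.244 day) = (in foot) 1.723e+07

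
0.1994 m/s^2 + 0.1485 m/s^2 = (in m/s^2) 0.3479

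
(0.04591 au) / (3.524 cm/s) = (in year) 6180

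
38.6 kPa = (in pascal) 3.86e+04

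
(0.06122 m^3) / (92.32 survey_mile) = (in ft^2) 4.435e-06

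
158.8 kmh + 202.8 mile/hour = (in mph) 301.5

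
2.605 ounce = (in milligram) 7.385e+04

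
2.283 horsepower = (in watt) 1702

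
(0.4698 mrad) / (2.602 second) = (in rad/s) 0.0001806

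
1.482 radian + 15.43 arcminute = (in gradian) 94.63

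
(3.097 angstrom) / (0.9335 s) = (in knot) 6.449e-10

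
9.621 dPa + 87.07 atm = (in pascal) 8.822e+06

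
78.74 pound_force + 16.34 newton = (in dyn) 3.666e+07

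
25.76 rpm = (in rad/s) 2.698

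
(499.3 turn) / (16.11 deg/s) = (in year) 0.0003538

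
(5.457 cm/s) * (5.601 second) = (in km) 0.0003056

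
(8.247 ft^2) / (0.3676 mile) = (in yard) 0.001416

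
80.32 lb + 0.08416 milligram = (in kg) 36.43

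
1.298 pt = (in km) 4.579e-07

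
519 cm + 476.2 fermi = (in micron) 5.19e+06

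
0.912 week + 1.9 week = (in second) 1.701e+06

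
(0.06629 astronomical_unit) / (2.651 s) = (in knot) 7.272e+09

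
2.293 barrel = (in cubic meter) 0.3646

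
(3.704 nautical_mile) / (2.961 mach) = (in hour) 0.00189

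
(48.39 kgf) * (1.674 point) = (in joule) 0.2802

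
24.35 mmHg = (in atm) 0.03204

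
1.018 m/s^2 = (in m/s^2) 1.018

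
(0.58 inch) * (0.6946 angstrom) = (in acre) 2.529e-16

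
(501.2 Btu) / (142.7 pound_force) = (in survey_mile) 0.5176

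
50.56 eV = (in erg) 8.101e-11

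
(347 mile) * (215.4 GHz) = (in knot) 2.338e+17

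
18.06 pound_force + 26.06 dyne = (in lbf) 18.06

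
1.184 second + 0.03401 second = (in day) 1.41e-05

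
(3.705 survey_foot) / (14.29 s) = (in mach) 0.0002321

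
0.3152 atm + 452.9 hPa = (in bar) 0.7723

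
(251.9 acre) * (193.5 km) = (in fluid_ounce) 6.67e+15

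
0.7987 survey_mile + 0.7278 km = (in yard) 2202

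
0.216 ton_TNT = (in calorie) 2.16e+08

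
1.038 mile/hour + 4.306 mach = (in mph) 3281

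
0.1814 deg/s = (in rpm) 0.03023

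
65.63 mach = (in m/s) 2.235e+04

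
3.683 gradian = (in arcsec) 1.193e+04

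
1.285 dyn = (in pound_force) 2.889e-06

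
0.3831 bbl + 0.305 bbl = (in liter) 109.4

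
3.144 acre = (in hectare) 1.272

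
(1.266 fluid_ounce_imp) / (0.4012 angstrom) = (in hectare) 89.66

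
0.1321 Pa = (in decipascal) 1.321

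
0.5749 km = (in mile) 0.3572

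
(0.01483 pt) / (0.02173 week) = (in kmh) 1.433e-09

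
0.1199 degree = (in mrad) 2.093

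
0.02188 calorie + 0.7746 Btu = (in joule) 817.3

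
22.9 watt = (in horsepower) 0.03071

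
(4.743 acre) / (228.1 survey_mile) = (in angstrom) 5.229e+08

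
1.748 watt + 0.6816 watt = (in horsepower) 0.003258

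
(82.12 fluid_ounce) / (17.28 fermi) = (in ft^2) 1.513e+12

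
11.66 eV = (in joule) 1.868e-18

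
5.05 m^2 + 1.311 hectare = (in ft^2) 1.412e+05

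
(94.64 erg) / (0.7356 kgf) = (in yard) 1.435e-06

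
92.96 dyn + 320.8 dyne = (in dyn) 413.8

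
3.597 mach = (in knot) 2381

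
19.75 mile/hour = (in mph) 19.75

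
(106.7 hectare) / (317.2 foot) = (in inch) 4.345e+05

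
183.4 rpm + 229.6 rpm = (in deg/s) 2478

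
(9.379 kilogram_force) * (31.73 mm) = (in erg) 2.918e+07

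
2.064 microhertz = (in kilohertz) 2.064e-09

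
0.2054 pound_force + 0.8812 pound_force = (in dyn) 4.833e+05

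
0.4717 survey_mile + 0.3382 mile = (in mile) 0.8099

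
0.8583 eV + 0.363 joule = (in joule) 0.363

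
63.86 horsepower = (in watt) 4.762e+04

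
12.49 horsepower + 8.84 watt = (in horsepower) 12.5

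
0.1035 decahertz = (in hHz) 0.01035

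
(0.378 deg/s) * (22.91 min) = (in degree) 519.6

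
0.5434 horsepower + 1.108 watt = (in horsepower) 0.5449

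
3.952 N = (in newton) 3.952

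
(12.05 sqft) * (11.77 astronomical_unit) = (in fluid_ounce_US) 6.665e+16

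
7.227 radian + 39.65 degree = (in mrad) 7919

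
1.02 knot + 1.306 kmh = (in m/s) 0.8875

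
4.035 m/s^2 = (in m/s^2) 4.035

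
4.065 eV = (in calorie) 1.557e-19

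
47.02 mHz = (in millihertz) 47.02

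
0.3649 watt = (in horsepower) 0.0004893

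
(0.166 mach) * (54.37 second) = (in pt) 8.711e+06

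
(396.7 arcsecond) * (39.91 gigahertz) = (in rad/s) 7.676e+07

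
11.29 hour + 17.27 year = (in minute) 9.078e+06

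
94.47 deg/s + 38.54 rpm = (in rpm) 54.28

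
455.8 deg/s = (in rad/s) 7.955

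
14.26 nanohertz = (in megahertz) 1.426e-14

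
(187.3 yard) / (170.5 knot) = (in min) 0.03254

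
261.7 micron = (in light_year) 2.766e-20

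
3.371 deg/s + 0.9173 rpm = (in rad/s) 0.1549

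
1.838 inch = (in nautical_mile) 2.521e-05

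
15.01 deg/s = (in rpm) 2.502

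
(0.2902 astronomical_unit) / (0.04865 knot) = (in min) 2.891e+10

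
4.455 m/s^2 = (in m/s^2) 4.455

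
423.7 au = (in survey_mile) 3.939e+10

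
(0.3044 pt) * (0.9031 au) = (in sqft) 1.562e+08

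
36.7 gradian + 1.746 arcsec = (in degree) 33.03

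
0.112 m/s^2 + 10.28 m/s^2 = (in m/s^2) 10.39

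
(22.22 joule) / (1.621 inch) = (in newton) 539.7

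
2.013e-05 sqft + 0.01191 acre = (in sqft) 518.8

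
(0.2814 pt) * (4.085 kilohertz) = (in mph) 0.9071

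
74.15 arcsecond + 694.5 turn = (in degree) 2.5e+05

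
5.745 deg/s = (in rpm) 0.9575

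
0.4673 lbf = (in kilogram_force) 0.212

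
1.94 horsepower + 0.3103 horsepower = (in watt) 1678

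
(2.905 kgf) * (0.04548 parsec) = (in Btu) 3.789e+13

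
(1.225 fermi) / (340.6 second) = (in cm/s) 3.597e-16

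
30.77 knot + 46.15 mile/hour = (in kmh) 131.3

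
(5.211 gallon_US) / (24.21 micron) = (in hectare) 0.08148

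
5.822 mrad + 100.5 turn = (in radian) 631.5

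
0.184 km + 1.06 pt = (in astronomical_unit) 1.23e-09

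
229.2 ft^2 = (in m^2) 21.29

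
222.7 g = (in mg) 2.227e+05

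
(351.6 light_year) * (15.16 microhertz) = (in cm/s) 5.043e+15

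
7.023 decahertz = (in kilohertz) 0.07023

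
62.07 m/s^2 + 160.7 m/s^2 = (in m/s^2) 222.8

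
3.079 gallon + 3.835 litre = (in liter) 15.49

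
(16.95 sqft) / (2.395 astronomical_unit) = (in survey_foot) 1.442e-11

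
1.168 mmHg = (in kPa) 0.1557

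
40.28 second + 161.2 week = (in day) 1128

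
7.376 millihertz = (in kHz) 7.376e-06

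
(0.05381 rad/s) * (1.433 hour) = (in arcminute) 9.543e+05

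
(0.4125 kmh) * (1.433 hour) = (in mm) 5.911e+05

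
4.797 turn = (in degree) 1727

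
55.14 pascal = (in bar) 0.0005514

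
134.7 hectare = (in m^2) 1.347e+06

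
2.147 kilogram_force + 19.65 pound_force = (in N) 108.5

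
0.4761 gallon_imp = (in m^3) 0.002164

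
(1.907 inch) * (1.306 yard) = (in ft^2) 0.6226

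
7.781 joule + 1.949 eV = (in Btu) 0.007375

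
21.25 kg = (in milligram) 2.125e+07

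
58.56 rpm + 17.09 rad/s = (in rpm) 221.8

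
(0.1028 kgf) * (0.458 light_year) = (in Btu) 4.14e+12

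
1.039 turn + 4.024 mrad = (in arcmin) 2.246e+04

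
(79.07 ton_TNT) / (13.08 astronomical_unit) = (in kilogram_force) 0.01724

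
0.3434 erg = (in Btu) 3.255e-11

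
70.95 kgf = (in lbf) 156.4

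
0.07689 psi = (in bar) 0.005301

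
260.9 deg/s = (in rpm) 43.48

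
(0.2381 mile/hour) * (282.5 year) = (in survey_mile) 5.892e+05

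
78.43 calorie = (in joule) 328.2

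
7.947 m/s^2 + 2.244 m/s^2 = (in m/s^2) 10.19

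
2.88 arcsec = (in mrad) 0.01396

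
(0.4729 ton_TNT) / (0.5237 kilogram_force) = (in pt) 1.092e+12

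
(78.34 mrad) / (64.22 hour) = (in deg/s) 1.941e-05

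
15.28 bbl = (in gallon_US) 641.8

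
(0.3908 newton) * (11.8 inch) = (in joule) 0.1171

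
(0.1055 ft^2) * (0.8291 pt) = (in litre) 0.002867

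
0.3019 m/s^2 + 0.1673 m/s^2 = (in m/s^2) 0.4692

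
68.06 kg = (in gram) 6.806e+04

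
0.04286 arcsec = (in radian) 2.078e-07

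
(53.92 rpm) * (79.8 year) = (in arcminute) 4.885e+13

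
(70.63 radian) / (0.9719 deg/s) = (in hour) 1.157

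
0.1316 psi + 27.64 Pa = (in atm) 0.009228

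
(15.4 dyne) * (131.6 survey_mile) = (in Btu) 0.03091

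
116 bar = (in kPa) 1.16e+04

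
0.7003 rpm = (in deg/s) 4.202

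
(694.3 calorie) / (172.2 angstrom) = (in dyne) 1.687e+16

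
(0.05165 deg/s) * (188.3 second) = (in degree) 9.726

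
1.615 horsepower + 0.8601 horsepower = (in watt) 1846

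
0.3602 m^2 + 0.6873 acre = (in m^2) 2782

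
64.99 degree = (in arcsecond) 2.34e+05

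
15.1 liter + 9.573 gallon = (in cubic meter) 0.05134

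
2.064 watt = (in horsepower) 0.002768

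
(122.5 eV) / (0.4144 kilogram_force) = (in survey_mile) 3.001e-21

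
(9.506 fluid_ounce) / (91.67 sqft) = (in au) 2.207e-16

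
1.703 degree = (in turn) 0.004731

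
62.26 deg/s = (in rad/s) 1.087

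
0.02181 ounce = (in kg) 0.0006183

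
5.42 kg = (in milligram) 5.42e+06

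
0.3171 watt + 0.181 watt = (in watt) 0.4981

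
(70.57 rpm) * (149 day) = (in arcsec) 1.962e+13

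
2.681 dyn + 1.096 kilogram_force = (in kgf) 1.096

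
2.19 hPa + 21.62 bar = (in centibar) 2162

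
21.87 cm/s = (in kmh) 0.7873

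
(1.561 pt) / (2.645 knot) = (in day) 4.684e-09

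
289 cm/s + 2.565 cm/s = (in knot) 5.668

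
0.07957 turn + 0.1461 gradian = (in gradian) 31.97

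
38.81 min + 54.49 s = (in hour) 0.662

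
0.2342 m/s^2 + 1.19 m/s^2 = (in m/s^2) 1.424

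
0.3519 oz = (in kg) 0.009976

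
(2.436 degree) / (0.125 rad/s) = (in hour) 9.448e-05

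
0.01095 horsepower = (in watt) 8.165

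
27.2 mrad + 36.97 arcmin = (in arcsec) 7829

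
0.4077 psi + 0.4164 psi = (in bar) 0.05682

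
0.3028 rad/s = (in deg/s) 17.35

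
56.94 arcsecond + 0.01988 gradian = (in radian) 0.0005883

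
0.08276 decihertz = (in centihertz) 0.8276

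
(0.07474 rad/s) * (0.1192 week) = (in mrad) 5.388e+06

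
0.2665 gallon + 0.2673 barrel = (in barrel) 0.2736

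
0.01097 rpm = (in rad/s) 0.001149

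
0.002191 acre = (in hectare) 0.0008867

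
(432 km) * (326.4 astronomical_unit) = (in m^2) 2.109e+19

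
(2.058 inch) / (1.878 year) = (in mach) 2.592e-12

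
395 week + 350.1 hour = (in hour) 6.671e+04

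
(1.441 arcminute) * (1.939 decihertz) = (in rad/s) 8.128e-05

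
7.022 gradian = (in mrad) 110.3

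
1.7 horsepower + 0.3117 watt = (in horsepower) 1.7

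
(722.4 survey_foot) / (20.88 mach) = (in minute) 0.0005162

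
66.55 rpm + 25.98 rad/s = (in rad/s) 32.95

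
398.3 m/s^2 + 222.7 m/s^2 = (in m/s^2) 621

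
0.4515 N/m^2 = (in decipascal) 4.515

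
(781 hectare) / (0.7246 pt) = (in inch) 1.203e+12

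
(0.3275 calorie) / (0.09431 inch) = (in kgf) 58.33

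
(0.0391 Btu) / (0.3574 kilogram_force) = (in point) 3.336e+04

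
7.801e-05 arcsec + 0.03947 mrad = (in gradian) 0.002513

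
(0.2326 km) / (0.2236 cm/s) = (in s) 1.04e+05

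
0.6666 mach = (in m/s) 227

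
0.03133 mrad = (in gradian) 0.001995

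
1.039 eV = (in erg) 1.665e-12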